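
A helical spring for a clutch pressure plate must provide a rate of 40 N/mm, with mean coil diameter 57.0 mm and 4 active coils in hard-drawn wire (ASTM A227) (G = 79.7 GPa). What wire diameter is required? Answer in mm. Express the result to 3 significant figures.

7.38 mm

d = (8D³N_a·k / G)^(1/4) = (8·57.0³·4·40 / (79.7×10³))^0.25
  = (2974.2)^0.25 = 7.3849 mm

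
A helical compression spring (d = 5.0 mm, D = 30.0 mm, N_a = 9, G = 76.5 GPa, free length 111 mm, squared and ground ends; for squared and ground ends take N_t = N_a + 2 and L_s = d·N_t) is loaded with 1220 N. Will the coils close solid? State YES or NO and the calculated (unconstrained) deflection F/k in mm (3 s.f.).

NO, δ = 49.6 mm

k = Gd⁴/(8D³N_a) = (76.5×10³)(5.0⁴)/(8·30.0³·9) = 24.595 N/mm
N_t = 11; L_s = 5.0·11 = 55 mm; δ_solid = L₀ − L_s = 111 − 55 = 56 mm
δ = F/k = 1220/24.595 = 49.604 mm
δ < δ_solid → spring does not go solid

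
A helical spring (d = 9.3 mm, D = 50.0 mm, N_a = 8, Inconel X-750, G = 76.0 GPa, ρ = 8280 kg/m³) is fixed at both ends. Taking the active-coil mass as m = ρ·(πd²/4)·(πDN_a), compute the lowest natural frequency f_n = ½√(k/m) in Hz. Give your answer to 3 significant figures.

k = Gd⁴/(8D³N_a) = (76.0×10³)(9.3⁴)/(8·50.0³·8) = 71.065 N/mm = 71065 N/m
Wire length L = πDN_a = π·50.0·8 = 1256.6 mm
m = ρ·(πd²/4)·L = 8280 × 67.929×10⁻⁶ m² × 1.2566 m = 0.7068 kg
f_n = ½√(k/m) = 0.5·√(71065/0.7068) = 0.5·√(1.0054e+05) = 158.54 Hz

159 Hz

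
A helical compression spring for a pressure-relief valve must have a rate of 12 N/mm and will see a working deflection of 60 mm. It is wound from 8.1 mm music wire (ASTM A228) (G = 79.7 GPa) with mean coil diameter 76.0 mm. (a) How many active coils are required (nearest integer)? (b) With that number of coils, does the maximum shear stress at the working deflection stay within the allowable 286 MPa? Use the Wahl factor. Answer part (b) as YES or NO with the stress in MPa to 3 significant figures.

(a) 8 coils; (b) NO, τ_max = 308 MPa

N_a = Gd⁴/(8D³k) = (79.7×10³)(8.1⁴)/(8·76.0³·12) = 8.141 → N_a = 8
Actual rate k = Gd⁴/(8D³·8) = 12.212 N/mm
Working load F = kδ = 12.212·60 = 732.7 N
C = 76.0/8.1 = 9.3827; K_W = (4C−1)/(4C−4)+0.615/C = 1.1550
τ_max = K_W·8FD/(πd³) = 1.1550·266.83 = 308.19 MPa
τ_max > 286 MPa → exceeds allowable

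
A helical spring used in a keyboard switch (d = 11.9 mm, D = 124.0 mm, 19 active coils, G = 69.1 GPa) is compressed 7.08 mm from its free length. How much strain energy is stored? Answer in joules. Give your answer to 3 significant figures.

k = Gd⁴/(8D³N_a) = (69.1×10³)(11.9⁴)/(8·124.0³·19) = 4.7814 N/mm
U = ½kδ² = 0.5 × 4.7814 × 7.08² = 119.84 N·mm = 0.11984 J

0.120 J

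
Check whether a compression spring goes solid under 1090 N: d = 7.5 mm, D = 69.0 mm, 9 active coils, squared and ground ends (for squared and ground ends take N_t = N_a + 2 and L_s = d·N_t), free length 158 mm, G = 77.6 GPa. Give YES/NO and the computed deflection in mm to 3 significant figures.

YES, δ = 105 mm

k = Gd⁴/(8D³N_a) = (77.6×10³)(7.5⁴)/(8·69.0³·9) = 10.381 N/mm
N_t = 11; L_s = 7.5·11 = 82.5 mm; δ_solid = L₀ − L_s = 158 − 82.5 = 75.5 mm
δ = F/k = 1090/10.381 = 105 mm
δ ≥ δ_solid → spring goes solid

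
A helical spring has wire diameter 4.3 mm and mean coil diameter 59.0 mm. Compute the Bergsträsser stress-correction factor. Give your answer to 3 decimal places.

1.096

C = D/d = 59.0/4.3 = 13.7209
K_B = (4C+2)/(4C−3) = 56.884/51.884 = 1.0964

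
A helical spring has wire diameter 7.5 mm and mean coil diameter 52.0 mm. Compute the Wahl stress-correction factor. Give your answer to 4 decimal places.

C = D/d = 52.0/7.5 = 6.9333
K_W = (4C−1)/(4C−4) + 0.615/C = 26.733/23.733 + 0.0887 = 1.2151

1.2151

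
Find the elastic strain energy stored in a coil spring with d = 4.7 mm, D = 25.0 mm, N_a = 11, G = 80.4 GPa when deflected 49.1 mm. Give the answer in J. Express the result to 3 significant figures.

k = Gd⁴/(8D³N_a) = (80.4×10³)(4.7⁴)/(8·25.0³·11) = 28.533 N/mm
U = ½kδ² = 0.5 × 28.533 × 49.1² = 34394 N·mm = 34.394 J

34.4 J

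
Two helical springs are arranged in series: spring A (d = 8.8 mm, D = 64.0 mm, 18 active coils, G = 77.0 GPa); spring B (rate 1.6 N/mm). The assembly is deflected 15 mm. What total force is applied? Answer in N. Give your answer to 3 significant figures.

21.2 N

k_A = Gd⁴/(8D³N_a) = (77.0×10³)(8.8⁴)/(8·64.0³·18) = 12.233 N/mm
Series: 1/k_eq = 1/12.233 + 1/1.6 = 0.70675; k_eq = 1.4149 N/mm
F = k_eq·δ = 1.4149·15 = 21.224 N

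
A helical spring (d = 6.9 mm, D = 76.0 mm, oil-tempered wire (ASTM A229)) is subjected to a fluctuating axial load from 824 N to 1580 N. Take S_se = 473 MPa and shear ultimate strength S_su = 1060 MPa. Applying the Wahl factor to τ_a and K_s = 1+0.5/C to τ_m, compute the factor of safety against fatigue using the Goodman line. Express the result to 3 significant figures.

0.813

C = D/d = 76.0/6.9 = 11.0145; K_W = (4C−1)/(4C−4)+0.615/C = 1.1307; K_s = 1+0.5/C = 1.0454
F_a = (F_max−F_min)/2 = 378 N; F_m = (F_max+F_min)/2 = 1202 N
τ_a = K_W·8F_aD/(πd³) = 1.1307 × 222.69 = 251.8 MPa
τ_m = K_s·8F_mD/(πd³) = 1.0454 × 708.13 = 740.27 MPa
Goodman: 1/n_f = τ_a/S_se + τ_m/S_su = 251.8/473 + 740.27/1060 = 0.53235 + 0.69837 = 1.2307
n_f = 1/1.2307 = 0.8125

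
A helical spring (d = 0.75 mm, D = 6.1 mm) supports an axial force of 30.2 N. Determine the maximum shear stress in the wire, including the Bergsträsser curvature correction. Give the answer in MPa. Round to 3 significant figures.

1300 MPa

Spring index C = D/d = 6.1/0.75 = 8.1333
K_B = (4C+2)/(4C−3) = 34.533/29.533 = 1.1693
τ₀ = 8FD/(πd³) = 8·30.2·6.1/(π·0.75³) = 1473.76/1.3254 = 1112 MPa
τ_max = K·τ₀ = 1.1693 × 1112 = 1300.2 MPa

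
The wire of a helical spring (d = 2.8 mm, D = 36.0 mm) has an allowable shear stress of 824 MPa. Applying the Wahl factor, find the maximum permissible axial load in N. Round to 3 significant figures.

C = D/d = 36.0/2.8 = 12.8571
K_W = (4C−1)/(4C−4) + 0.615/C = 50.429/47.429 + 0.0478 = 1.1111
τ_max = K·8FD/(πd³) → F_max = τ_allow·πd³/(8DK)
F_max = 824·π·2.8³/(8·36.0·1.1111) = 56827/319.99 = 177.59 N

178 N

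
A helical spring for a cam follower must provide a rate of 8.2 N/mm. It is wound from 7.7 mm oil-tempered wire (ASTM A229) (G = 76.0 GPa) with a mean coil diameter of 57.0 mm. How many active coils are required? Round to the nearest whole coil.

N_a = Gd⁴/(8D³k) = (76.0×10³ × 7.7⁴)/(8 × 57.0³ × 8.2)
    = 2.67163e+08 / 1.21487e+07 = 21.99 → 22 coils

22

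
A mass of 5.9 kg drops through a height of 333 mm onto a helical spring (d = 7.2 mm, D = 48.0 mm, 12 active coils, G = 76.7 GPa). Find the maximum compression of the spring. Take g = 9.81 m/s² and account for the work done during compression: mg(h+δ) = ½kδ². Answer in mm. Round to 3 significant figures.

47.6 mm

k = Gd⁴/(8D³N_a) = (76.7×10³)(7.2⁴)/(8·48.0³·12) = 19.415 N/mm
W = mg = 5.9 × 9.81 = 57.879 N
½kδ² − Wδ − Wh = 0 → δ = (W + √(W² + 2kWh))/k
δ = (57.879 + √(3350 + 748386))/19.415 = (57.879 + 867.03)/19.415 = 47.64 mm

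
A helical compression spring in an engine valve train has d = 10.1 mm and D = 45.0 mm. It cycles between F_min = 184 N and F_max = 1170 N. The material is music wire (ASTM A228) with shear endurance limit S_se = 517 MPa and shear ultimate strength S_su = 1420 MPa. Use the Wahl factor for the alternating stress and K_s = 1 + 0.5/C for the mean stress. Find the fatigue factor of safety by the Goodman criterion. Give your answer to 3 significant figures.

4.93

C = D/d = 45.0/10.1 = 4.4554; K_W = (4C−1)/(4C−4)+0.615/C = 1.3551; K_s = 1+0.5/C = 1.1122
F_a = (F_max−F_min)/2 = 493 N; F_m = (F_max+F_min)/2 = 677 N
τ_a = K_W·8F_aD/(πd³) = 1.3551 × 54.832 = 74.302 MPa
τ_m = K_s·8F_mD/(πd³) = 1.1122 × 75.297 = 83.747 MPa
Goodman: 1/n_f = τ_a/S_se + τ_m/S_su = 74.302/517 + 83.747/1420 = 0.14372 + 0.05898 = 0.20269
n_f = 1/0.20269 = 4.934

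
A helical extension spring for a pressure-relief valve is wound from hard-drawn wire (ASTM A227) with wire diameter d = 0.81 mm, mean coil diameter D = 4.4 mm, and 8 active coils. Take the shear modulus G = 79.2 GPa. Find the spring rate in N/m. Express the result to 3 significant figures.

6250 N/m

k = Gd⁴/(8D³N_a) = (79.2×10³ × 0.81⁴) / (8 × 4.4³ × 8)
  = 34093 / 5451.78 = 6.2536 N/mm = 6253.6 N/m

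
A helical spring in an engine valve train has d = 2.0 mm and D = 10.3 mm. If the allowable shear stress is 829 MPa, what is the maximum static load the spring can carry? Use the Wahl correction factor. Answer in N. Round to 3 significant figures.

C = D/d = 10.3/2.0 = 5.1500
K_W = (4C−1)/(4C−4) + 0.615/C = 19.600/16.600 + 0.1194 = 1.3001
τ_max = K·8FD/(πd³) → F_max = τ_allow·πd³/(8DK)
F_max = 829·π·2.0³/(8·10.3·1.3001) = 20835/107.13 = 194.48 N

194 N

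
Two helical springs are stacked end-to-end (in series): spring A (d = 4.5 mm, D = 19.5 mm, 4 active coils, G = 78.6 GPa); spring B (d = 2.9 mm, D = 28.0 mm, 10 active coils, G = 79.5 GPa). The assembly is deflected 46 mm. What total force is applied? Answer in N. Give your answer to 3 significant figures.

k_A = Gd⁴/(8D³N_a) = (78.6×10³)(4.5⁴)/(8·19.5³·4) = 135.84 N/mm
k_B = Gd⁴/(8D³N_a) = (79.5×10³)(2.9⁴)/(8·28.0³·10) = 3.2018 N/mm
Series: 1/k_eq = 1/135.84 + 1/3.2018 = 0.31969; k_eq = 3.1281 N/mm
F = k_eq·δ = 3.1281·46 = 143.89 N

144 N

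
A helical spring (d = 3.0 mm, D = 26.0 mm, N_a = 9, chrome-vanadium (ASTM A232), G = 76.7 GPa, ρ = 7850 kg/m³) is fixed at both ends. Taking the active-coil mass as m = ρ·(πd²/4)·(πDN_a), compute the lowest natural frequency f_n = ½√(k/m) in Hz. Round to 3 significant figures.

k = Gd⁴/(8D³N_a) = (76.7×10³)(3.0⁴)/(8·26.0³·9) = 4.9094 N/mm = 4909.4 N/m
Wire length L = πDN_a = π·26.0·9 = 735.13 mm
m = ρ·(πd²/4)·L = 7850 × 7.0686×10⁻⁶ m² × 0.73513 m = 0.040791 kg
f_n = ½√(k/m) = 0.5·√(4909.4/0.040791) = 0.5·√(1.2035e+05) = 173.46 Hz

173 Hz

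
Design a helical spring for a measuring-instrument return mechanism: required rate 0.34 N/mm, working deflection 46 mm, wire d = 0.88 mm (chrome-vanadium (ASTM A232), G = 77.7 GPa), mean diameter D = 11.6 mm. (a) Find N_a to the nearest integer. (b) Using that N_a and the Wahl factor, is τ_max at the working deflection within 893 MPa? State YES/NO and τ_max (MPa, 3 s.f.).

(a) 11 coils; (b) YES, τ_max = 750 MPa

N_a = Gd⁴/(8D³k) = (77.7×10³)(0.88⁴)/(8·11.6³·0.34) = 10.98 → N_a = 11
Actual rate k = Gd⁴/(8D³·11) = 0.33923 N/mm
Working load F = kδ = 0.33923·46 = 15.605 N
C = 11.6/0.88 = 13.1818; K_W = (4C−1)/(4C−4)+0.615/C = 1.1082
τ_max = K_W·8FD/(πd³) = 1.1082·676.4 = 749.6 MPa
τ_max ≤ 893 MPa → acceptable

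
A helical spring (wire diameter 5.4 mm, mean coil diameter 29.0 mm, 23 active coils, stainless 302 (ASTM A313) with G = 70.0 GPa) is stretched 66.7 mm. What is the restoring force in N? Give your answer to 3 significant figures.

885 N

k = Gd⁴/(8D³N_a) = (70.0×10³)(5.4⁴)/(8·29.0³·23) = 13.264 N/mm
F = k·δ = 13.264 × 66.7 = 884.68 N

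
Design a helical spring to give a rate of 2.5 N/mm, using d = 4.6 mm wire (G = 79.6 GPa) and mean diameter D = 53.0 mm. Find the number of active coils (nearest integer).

12

N_a = Gd⁴/(8D³k) = (79.6×10³ × 4.6⁴)/(8 × 53.0³ × 2.5)
    = 3.56405e+07 / 2.97754e+06 = 11.97 → 12 coils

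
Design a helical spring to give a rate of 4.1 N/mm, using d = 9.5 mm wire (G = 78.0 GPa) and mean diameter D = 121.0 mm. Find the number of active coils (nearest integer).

N_a = Gd⁴/(8D³k) = (78.0×10³ × 9.5⁴)/(8 × 121.0³ × 4.1)
    = 6.35315e+08 / 5.81072e+07 = 10.93 → 11 coils

11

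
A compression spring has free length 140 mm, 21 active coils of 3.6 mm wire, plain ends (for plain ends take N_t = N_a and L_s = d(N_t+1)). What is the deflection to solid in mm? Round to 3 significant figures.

N_t = 21; L_s = 3.6·22 = 79.2 mm
δ_solid = L₀ − L_s = 140 − 79.2 = 60.8 mm

60.8 mm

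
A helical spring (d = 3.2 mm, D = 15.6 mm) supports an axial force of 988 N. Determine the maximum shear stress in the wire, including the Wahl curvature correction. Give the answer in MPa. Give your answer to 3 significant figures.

Spring index C = D/d = 15.6/3.2 = 4.8750
K_W = (4C−1)/(4C−4) + 0.615/C = 18.500/15.500 + 0.1262 = 1.3197
τ₀ = 8FD/(πd³) = 8·988·15.6/(π·3.2³) = 123302/102.94 = 1197.8 MPa
τ_max = K·τ₀ = 1.3197 × 1197.8 = 1580.7 MPa

1580 MPa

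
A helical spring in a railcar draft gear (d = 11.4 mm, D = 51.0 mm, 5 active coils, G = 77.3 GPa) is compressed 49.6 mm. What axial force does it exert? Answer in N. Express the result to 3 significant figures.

k = Gd⁴/(8D³N_a) = (77.3×10³)(11.4⁴)/(8·51.0³·5) = 246.05 N/mm
F = k·δ = 246.05 × 49.6 = 12204 N

12200 N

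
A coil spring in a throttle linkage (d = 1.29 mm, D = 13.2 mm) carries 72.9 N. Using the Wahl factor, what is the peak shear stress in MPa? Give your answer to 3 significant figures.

1300 MPa

Spring index C = D/d = 13.2/1.29 = 10.2326
K_W = (4C−1)/(4C−4) + 0.615/C = 39.930/36.930 + 0.0601 = 1.1413
τ₀ = 8FD/(πd³) = 8·72.9·13.2/(π·1.29³) = 7698.24/6.744 = 1141.5 MPa
τ_max = K·τ₀ = 1.1413 × 1141.5 = 1302.8 MPa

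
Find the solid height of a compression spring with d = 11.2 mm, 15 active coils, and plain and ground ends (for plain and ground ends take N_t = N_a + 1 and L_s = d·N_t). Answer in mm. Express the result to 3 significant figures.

plain and ground ends: N_t = N_a + 1 = 15 + 1 = 16
L_s = d·N_t = 11.2 × 16 = 179.2 mm

179 mm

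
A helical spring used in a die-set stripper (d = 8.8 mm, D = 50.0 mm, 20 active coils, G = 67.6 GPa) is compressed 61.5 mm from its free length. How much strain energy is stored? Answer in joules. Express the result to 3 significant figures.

k = Gd⁴/(8D³N_a) = (67.6×10³)(8.8⁴)/(8·50.0³·20) = 20.27 N/mm
U = ½kδ² = 0.5 × 20.27 × 61.5² = 38333 N·mm = 38.333 J

38.3 J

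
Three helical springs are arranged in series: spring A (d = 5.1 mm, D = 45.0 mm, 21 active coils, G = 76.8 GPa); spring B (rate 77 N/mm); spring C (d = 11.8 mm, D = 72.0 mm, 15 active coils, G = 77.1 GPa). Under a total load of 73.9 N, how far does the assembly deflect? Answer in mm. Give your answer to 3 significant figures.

k_A = Gd⁴/(8D³N_a) = (76.8×10³)(5.1⁴)/(8·45.0³·21) = 3.3939 N/mm
k_C = Gd⁴/(8D³N_a) = (77.1×10³)(11.8⁴)/(8·72.0³·15) = 33.374 N/mm
Series: 1/k_eq = 1/3.3939 + 1/77 + 1/33.374 = 0.3376; k_eq = 2.9621 N/mm
δ = F/k_eq = 73.9/2.9621 = 24.949 mm

24.9 mm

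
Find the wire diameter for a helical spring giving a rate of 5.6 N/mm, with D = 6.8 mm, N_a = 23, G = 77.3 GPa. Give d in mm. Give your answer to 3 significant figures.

1.43 mm

d = (8D³N_a·k / G)^(1/4) = (8·6.8³·23·5.6 / (77.3×10³))^0.25
  = (4.1913)^0.25 = 1.4308 mm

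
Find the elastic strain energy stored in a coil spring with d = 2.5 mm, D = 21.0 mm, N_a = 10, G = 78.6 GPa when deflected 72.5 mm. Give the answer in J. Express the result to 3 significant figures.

10.9 J

k = Gd⁴/(8D³N_a) = (78.6×10³)(2.5⁴)/(8·21.0³·10) = 4.1441 N/mm
U = ½kδ² = 0.5 × 4.1441 × 72.5² = 10891 N·mm = 10.891 J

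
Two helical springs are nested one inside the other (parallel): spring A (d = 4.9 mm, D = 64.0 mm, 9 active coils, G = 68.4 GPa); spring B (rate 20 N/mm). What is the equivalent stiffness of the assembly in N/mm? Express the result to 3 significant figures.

22.1 N/mm

k_A = Gd⁴/(8D³N_a) = (68.4×10³)(4.9⁴)/(8·64.0³·9) = 2.0891 N/mm
Parallel: k_eq = 2.0891 + 20 = 22.089 N/mm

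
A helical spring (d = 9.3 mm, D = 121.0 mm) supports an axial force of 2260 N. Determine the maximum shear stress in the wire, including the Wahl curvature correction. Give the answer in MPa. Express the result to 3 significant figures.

Spring index C = D/d = 121.0/9.3 = 13.0108
K_W = (4C−1)/(4C−4) + 0.615/C = 51.043/48.043 + 0.0473 = 1.1097
τ₀ = 8FD/(πd³) = 8·2260·121.0/(π·9.3³) = 2.18768e+06/2527 = 865.74 MPa
τ_max = K·τ₀ = 1.1097 × 865.74 = 960.72 MPa

961 MPa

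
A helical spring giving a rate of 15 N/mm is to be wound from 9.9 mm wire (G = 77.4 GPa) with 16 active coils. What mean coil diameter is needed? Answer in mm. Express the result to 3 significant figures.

72.9 mm

D = (Gd⁴/(8N_a·k))^(1/3) = (77.4×10³·9.9⁴/(8·16·15))^(1/3)
  = (387240)^(1/3) = 72.8887 mm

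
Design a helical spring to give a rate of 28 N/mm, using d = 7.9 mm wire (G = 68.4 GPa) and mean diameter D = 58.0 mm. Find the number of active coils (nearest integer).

6

N_a = Gd⁴/(8D³k) = (68.4×10³ × 7.9⁴)/(8 × 58.0³ × 28)
    = 2.66419e+08 / 4.37051e+07 = 6.096 → 6 coils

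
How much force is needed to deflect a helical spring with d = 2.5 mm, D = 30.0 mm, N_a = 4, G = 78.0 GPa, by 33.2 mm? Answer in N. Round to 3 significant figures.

117 N

k = Gd⁴/(8D³N_a) = (78.0×10³)(2.5⁴)/(8·30.0³·4) = 3.5265 N/mm
F = k·δ = 3.5265 × 33.2 = 117.08 N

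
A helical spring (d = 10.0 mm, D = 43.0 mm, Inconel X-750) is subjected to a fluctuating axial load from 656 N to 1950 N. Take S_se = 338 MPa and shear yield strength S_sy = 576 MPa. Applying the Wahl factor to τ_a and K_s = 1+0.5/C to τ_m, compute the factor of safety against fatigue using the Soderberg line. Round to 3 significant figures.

1.77

C = D/d = 43.0/10.0 = 4.3000; K_W = (4C−1)/(4C−4)+0.615/C = 1.3703; K_s = 1+0.5/C = 1.1163
F_a = (F_max−F_min)/2 = 647 N; F_m = (F_max+F_min)/2 = 1303 N
τ_a = K_W·8F_aD/(πd³) = 1.3703 × 70.846 = 97.079 MPa
τ_m = K_s·8F_mD/(πd³) = 1.1163 × 142.68 = 159.27 MPa
Soderberg: 1/n_f = τ_a/S_se + τ_m/S_sy = 97.079/338 + 159.27/576 = 0.28722 + 0.27651 = 0.56372
n_f = 1/0.56372 = 1.774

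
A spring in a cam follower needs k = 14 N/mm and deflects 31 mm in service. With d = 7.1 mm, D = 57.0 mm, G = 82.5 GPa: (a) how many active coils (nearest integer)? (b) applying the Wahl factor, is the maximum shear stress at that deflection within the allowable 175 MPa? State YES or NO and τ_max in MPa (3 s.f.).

N_a = Gd⁴/(8D³k) = (82.5×10³)(7.1⁴)/(8·57.0³·14) = 10.11 → N_a = 10
Actual rate k = Gd⁴/(8D³·10) = 14.151 N/mm
Working load F = kδ = 14.151·31 = 438.67 N
C = 57.0/7.1 = 8.0282; K_W = (4C−1)/(4C−4)+0.615/C = 1.1833
τ_max = K_W·8FD/(πd³) = 1.1833·177.9 = 210.51 MPa
τ_max > 175 MPa → exceeds allowable

(a) 10 coils; (b) NO, τ_max = 211 MPa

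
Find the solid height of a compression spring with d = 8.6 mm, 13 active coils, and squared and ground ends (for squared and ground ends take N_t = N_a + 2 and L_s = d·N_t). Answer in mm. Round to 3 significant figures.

squared and ground ends: N_t = N_a + 2 = 13 + 2 = 15
L_s = d·N_t = 8.6 × 15 = 129 mm

129 mm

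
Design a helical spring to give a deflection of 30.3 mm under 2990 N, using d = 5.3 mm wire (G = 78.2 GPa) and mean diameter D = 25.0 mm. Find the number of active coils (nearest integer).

Required rate k = F/δ = 2990/30.3 = 98.68 N/mm
N_a = Gd⁴/(8D³k) = (78.2×10³ × 5.3⁴)/(8 × 25.0³ × 98.68)
    = 6.17036e+07 / 1.2335e+07 = 5.002 → 5 coils

5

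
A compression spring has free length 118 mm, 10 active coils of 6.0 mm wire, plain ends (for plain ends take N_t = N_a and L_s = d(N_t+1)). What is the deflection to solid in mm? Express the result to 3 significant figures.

52.0 mm

N_t = 10; L_s = 6.0·11 = 66 mm
δ_solid = L₀ − L_s = 118 − 66 = 52 mm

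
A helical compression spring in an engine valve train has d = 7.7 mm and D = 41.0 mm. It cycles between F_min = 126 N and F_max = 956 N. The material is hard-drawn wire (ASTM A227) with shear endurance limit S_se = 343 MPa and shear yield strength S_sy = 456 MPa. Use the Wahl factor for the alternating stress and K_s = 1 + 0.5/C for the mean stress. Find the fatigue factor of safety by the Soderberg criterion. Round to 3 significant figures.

C = D/d = 41.0/7.7 = 5.3247; K_W = (4C−1)/(4C−4)+0.615/C = 1.2889; K_s = 1+0.5/C = 1.0939
F_a = (F_max−F_min)/2 = 415 N; F_m = (F_max+F_min)/2 = 541 N
τ_a = K_W·8F_aD/(πd³) = 1.2889 × 94.907 = 122.33 MPa
τ_m = K_s·8F_mD/(πd³) = 1.0939 × 123.72 = 135.34 MPa
Soderberg: 1/n_f = τ_a/S_se + τ_m/S_sy = 122.33/343 + 135.34/456 = 0.35664 + 0.29680 = 0.65344
n_f = 1/0.65344 = 1.53

1.53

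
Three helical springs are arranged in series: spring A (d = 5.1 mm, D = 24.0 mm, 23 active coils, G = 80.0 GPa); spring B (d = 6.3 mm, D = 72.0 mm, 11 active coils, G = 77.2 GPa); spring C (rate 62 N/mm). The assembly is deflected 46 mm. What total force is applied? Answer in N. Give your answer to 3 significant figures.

k_A = Gd⁴/(8D³N_a) = (80.0×10³)(5.1⁴)/(8·24.0³·23) = 21.277 N/mm
k_B = Gd⁴/(8D³N_a) = (77.2×10³)(6.3⁴)/(8·72.0³·11) = 3.7025 N/mm
Series: 1/k_eq = 1/21.277 + 1/3.7025 + 1/62 = 0.33321; k_eq = 3.0011 N/mm
F = k_eq·δ = 3.0011·46 = 138.05 N

138 N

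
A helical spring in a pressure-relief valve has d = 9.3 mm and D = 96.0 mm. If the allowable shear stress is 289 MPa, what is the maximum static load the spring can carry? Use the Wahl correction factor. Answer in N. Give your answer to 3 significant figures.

834 N

C = D/d = 96.0/9.3 = 10.3226
K_W = (4C−1)/(4C−4) + 0.615/C = 40.290/37.290 + 0.0596 = 1.1400
τ_max = K·8FD/(πd³) → F_max = τ_allow·πd³/(8DK)
F_max = 289·π·9.3³/(8·96.0·1.1400) = 7.3029e+05/875.54 = 834.1 N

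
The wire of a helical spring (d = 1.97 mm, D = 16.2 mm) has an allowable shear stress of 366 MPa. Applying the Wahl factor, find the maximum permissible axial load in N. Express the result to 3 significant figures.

57.6 N

C = D/d = 16.2/1.97 = 8.2234
K_W = (4C−1)/(4C−4) + 0.615/C = 31.893/28.893 + 0.0748 = 1.1786
τ_max = K·8FD/(πd³) → F_max = τ_allow·πd³/(8DK)
F_max = 366·π·1.97³/(8·16.2·1.1786) = 8790.8/152.75 = 57.551 N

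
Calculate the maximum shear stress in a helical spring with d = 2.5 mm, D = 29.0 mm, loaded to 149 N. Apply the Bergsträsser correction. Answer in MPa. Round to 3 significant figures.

785 MPa

Spring index C = D/d = 29.0/2.5 = 11.6000
K_B = (4C+2)/(4C−3) = 48.400/43.400 = 1.1152
τ₀ = 8FD/(πd³) = 8·149·29.0/(π·2.5³) = 34568/49.087 = 704.21 MPa
τ_max = K·τ₀ = 1.1152 × 704.21 = 785.34 MPa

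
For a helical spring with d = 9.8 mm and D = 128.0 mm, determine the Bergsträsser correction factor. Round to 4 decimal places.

C = D/d = 128.0/9.8 = 13.0612
K_B = (4C+2)/(4C−3) = 54.245/49.245 = 1.1015

1.1015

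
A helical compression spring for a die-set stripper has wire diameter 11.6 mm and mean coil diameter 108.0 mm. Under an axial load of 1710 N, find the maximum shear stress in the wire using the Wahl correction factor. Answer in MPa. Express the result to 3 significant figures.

348 MPa

Spring index C = D/d = 108.0/11.6 = 9.3103
K_W = (4C−1)/(4C−4) + 0.615/C = 36.241/33.241 + 0.0661 = 1.1563
τ₀ = 8FD/(πd³) = 8·1710·108.0/(π·11.6³) = 1.47744e+06/4903.7 = 301.29 MPa
τ_max = K·τ₀ = 1.1563 × 301.29 = 348.38 MPa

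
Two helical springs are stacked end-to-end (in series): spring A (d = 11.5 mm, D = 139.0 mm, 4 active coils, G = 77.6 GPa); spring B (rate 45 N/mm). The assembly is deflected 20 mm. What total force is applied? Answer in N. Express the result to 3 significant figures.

k_A = Gd⁴/(8D³N_a) = (77.6×10³)(11.5⁴)/(8·139.0³·4) = 15.793 N/mm
Series: 1/k_eq = 1/15.793 + 1/45 = 0.085542; k_eq = 11.69 N/mm
F = k_eq·δ = 11.69·20 = 233.8 N

234 N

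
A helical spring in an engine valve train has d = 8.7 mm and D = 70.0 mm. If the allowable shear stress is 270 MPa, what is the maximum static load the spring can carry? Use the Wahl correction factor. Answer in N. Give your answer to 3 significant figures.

C = D/d = 70.0/8.7 = 8.0460
K_W = (4C−1)/(4C−4) + 0.615/C = 31.184/28.184 + 0.0764 = 1.1829
τ_max = K·8FD/(πd³) → F_max = τ_allow·πd³/(8DK)
F_max = 270·π·8.7³/(8·70.0·1.1829) = 5.5856e+05/662.41 = 843.22 N

843 N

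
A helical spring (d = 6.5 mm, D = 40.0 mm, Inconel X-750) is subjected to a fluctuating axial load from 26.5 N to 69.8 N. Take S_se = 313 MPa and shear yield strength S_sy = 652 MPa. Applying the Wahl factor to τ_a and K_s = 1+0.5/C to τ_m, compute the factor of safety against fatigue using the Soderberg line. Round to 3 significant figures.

16.2

C = D/d = 40.0/6.5 = 6.1538; K_W = (4C−1)/(4C−4)+0.615/C = 1.2455; K_s = 1+0.5/C = 1.0813
F_a = (F_max−F_min)/2 = 21.65 N; F_m = (F_max+F_min)/2 = 48.15 N
τ_a = K_W·8F_aD/(πd³) = 1.2455 × 8.03 = 10.001 MPa
τ_m = K_s·8F_mD/(πd³) = 1.0813 × 17.859 = 19.31 MPa
Soderberg: 1/n_f = τ_a/S_se + τ_m/S_sy = 10.001/313 + 19.31/652 = 0.03195 + 0.02962 = 0.061569
n_f = 1/0.061569 = 16.24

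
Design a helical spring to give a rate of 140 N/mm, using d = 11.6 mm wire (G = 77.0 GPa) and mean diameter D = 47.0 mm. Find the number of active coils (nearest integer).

N_a = Gd⁴/(8D³k) = (77.0×10³ × 11.6⁴)/(8 × 47.0³ × 140)
    = 1.39419e+09 / 1.16282e+08 = 11.99 → 12 coils

12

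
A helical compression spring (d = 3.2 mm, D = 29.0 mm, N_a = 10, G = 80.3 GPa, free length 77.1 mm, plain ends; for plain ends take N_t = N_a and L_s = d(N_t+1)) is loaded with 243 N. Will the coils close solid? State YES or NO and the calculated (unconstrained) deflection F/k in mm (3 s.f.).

k = Gd⁴/(8D³N_a) = (80.3×10³)(3.2⁴)/(8·29.0³·10) = 4.3155 N/mm
N_t = 10; L_s = 3.2·11 = 35.2 mm; δ_solid = L₀ − L_s = 77.1 − 35.2 = 41.9 mm
δ = F/k = 243/4.3155 = 56.309 mm
δ ≥ δ_solid → spring goes solid

YES, δ = 56.3 mm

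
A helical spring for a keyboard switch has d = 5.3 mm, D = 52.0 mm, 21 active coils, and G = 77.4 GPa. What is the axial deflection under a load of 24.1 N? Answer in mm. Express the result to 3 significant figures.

9.32 mm

k = Gd⁴/(8D³N_a) = (77.4×10³)(5.3⁴)/(8·52.0³·21) = 2.5854 N/mm
δ = F/k = 24.1 / 2.5854 = 9.3216 mm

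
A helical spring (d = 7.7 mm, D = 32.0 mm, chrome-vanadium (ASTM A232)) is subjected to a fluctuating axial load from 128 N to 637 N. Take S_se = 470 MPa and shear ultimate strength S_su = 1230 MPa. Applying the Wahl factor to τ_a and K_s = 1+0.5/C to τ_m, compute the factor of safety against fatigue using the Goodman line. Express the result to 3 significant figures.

5.10

C = D/d = 32.0/7.7 = 4.1558; K_W = (4C−1)/(4C−4)+0.615/C = 1.3856; K_s = 1+0.5/C = 1.1203
F_a = (F_max−F_min)/2 = 254.5 N; F_m = (F_max+F_min)/2 = 382.5 N
τ_a = K_W·8F_aD/(πd³) = 1.3856 × 45.426 = 62.944 MPa
τ_m = K_s·8F_mD/(πd³) = 1.1203 × 68.273 = 76.487 MPa
Goodman: 1/n_f = τ_a/S_se + τ_m/S_su = 62.944/470 + 76.487/1230 = 0.13392 + 0.06218 = 0.19611
n_f = 1/0.19611 = 5.099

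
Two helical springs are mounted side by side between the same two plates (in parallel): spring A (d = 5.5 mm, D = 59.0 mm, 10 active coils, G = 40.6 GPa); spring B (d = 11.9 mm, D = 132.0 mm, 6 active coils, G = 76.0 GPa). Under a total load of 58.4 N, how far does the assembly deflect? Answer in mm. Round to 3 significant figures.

k_A = Gd⁴/(8D³N_a) = (40.6×10³)(5.5⁴)/(8·59.0³·10) = 2.2612 N/mm
k_B = Gd⁴/(8D³N_a) = (76.0×10³)(11.9⁴)/(8·132.0³·6) = 13.805 N/mm
Parallel: k_eq = 2.2612 + 13.805 = 16.066 N/mm
δ = F/k_eq = 58.4/16.066 = 3.635 mm

3.63 mm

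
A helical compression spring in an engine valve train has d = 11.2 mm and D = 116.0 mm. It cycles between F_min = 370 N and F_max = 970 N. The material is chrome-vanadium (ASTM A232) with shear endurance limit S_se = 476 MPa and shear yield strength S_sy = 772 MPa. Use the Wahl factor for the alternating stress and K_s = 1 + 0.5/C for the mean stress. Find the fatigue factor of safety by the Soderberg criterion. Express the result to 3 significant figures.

2.92

C = D/d = 116.0/11.2 = 10.3571; K_W = (4C−1)/(4C−4)+0.615/C = 1.1395; K_s = 1+0.5/C = 1.0483
F_a = (F_max−F_min)/2 = 300 N; F_m = (F_max+F_min)/2 = 670 N
τ_a = K_W·8F_aD/(πd³) = 1.1395 × 63.076 = 71.877 MPa
τ_m = K_s·8F_mD/(πd³) = 1.0483 × 140.87 = 147.67 MPa
Soderberg: 1/n_f = τ_a/S_se + τ_m/S_sy = 71.877/476 + 147.67/772 = 0.15100 + 0.19128 = 0.34229
n_f = 1/0.34229 = 2.922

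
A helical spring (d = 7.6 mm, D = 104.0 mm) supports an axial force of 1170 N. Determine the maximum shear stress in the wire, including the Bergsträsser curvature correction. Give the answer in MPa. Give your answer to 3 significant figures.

Spring index C = D/d = 104.0/7.6 = 13.6842
K_B = (4C+2)/(4C−3) = 56.737/51.737 = 1.0966
τ₀ = 8FD/(πd³) = 8·1170·104.0/(π·7.6³) = 973440/1379.1 = 705.86 MPa
τ_max = K·τ₀ = 1.0966 × 705.86 = 774.08 MPa

774 MPa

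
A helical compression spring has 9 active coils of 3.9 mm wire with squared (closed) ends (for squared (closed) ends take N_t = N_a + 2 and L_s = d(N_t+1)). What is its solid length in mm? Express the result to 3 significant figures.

squared (closed) ends: N_t = N_a + 2 = 9 + 2 = 11
L_s = d·(N_t+1) = 3.9 × 12 = 46.8 mm

46.8 mm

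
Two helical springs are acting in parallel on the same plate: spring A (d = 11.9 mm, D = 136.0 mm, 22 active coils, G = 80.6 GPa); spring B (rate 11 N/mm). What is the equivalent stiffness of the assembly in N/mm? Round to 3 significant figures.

14.7 N/mm

k_A = Gd⁴/(8D³N_a) = (80.6×10³)(11.9⁴)/(8·136.0³·22) = 3.6508 N/mm
Parallel: k_eq = 3.6508 + 11 = 14.651 N/mm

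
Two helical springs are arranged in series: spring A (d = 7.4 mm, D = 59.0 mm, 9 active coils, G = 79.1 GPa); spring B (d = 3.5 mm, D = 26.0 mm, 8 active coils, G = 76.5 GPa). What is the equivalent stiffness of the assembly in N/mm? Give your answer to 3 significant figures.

k_A = Gd⁴/(8D³N_a) = (79.1×10³)(7.4⁴)/(8·59.0³·9) = 16.04 N/mm
k_B = Gd⁴/(8D³N_a) = (76.5×10³)(3.5⁴)/(8·26.0³·8) = 10.205 N/mm
Series: 1/k_eq = 1/16.04 + 1/10.205 = 0.16033; k_eq = 6.2372 N/mm

6.24 N/mm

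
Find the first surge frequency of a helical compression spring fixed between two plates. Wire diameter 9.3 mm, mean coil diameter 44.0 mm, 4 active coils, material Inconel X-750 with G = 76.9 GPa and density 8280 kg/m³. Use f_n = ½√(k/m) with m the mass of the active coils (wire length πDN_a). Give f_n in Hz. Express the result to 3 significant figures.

k = Gd⁴/(8D³N_a) = (76.9×10³)(9.3⁴)/(8·44.0³·4) = 211.03 N/mm = 2.1103e+05 N/m
Wire length L = πDN_a = π·44.0·4 = 552.92 mm
m = ρ·(πd²/4)·L = 8280 × 67.929×10⁻⁶ m² × 0.55292 m = 0.31099 kg
f_n = ½√(k/m) = 0.5·√(2.1103e+05/0.31099) = 0.5·√(6.7858e+05) = 411.88 Hz

412 Hz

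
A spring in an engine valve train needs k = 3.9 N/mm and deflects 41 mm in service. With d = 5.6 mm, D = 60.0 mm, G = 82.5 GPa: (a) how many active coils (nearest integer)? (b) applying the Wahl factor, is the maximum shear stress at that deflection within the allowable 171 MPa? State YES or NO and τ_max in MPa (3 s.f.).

N_a = Gd⁴/(8D³k) = (82.5×10³)(5.6⁴)/(8·60.0³·3.9) = 12.04 → N_a = 12
Actual rate k = Gd⁴/(8D³·12) = 3.9127 N/mm
Working load F = kδ = 3.9127·41 = 160.42 N
C = 60.0/5.6 = 10.7143; K_W = (4C−1)/(4C−4)+0.615/C = 1.1346
τ_max = K_W·8FD/(πd³) = 1.1346·139.57 = 158.36 MPa
τ_max ≤ 171 MPa → acceptable

(a) 12 coils; (b) YES, τ_max = 158 MPa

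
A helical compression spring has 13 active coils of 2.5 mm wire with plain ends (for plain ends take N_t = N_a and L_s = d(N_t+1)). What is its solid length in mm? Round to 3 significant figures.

plain ends: N_t = N_a = 13
L_s = d·(N_t+1) = 2.5 × 14 = 35 mm

35.0 mm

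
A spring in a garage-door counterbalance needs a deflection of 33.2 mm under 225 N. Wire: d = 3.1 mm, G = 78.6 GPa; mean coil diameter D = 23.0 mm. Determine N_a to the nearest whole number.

Required rate k = F/δ = 225/33.2 = 6.7771 N/mm
N_a = Gd⁴/(8D³k) = (78.6×10³ × 3.1⁴)/(8 × 23.0³ × 6.7771)
    = 7.25888e+06 / 659657 = 11 → 11 coils

11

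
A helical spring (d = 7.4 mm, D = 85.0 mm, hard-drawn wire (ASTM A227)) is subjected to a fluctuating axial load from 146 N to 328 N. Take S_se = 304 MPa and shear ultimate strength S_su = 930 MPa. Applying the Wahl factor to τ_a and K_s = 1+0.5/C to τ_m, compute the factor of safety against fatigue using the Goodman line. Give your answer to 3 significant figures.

3.11

C = D/d = 85.0/7.4 = 11.4865; K_W = (4C−1)/(4C−4)+0.615/C = 1.1251; K_s = 1+0.5/C = 1.0435
F_a = (F_max−F_min)/2 = 91 N; F_m = (F_max+F_min)/2 = 237 N
τ_a = K_W·8F_aD/(πd³) = 1.1251 × 48.608 = 54.687 MPa
τ_m = K_s·8F_mD/(πd³) = 1.0435 × 126.59 = 132.1 MPa
Goodman: 1/n_f = τ_a/S_se + τ_m/S_su = 54.687/304 + 132.1/930 = 0.17989 + 0.14205 = 0.32194
n_f = 1/0.32194 = 3.106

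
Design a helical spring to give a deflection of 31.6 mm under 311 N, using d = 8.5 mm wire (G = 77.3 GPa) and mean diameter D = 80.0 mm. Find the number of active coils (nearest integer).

Required rate k = F/δ = 311/31.6 = 9.8418 N/mm
N_a = Gd⁴/(8D³k) = (77.3×10³ × 8.5⁴)/(8 × 80.0³ × 9.8418)
    = 4.03511e+08 / 4.03119e+07 = 10.01 → 10 coils

10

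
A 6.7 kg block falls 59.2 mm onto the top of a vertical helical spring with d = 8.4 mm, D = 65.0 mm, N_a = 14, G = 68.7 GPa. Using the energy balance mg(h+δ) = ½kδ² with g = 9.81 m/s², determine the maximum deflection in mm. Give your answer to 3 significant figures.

k = Gd⁴/(8D³N_a) = (68.7×10³)(8.4⁴)/(8·65.0³·14) = 11.12 N/mm
W = mg = 6.7 × 9.81 = 65.727 N
½kδ² − Wδ − Wh = 0 → δ = (W + √(W² + 2kWh))/k
δ = (65.727 + √(4320 + 86538.9))/11.12 = (65.727 + 301.43)/11.12 = 33.017 mm

33.0 mm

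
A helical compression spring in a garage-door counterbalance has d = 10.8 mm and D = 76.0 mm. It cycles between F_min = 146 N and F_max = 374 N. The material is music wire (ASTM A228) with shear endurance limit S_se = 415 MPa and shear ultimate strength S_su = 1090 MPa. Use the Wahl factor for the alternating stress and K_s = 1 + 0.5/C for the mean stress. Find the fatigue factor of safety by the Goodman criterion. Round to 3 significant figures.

11.1

C = D/d = 76.0/10.8 = 7.0370; K_W = (4C−1)/(4C−4)+0.615/C = 1.2116; K_s = 1+0.5/C = 1.0711
F_a = (F_max−F_min)/2 = 114 N; F_m = (F_max+F_min)/2 = 260 N
τ_a = K_W·8F_aD/(πd³) = 1.2116 × 17.514 = 21.221 MPa
τ_m = K_s·8F_mD/(πd³) = 1.0711 × 39.944 = 42.783 MPa
Goodman: 1/n_f = τ_a/S_se + τ_m/S_su = 21.221/415 + 42.783/1090 = 0.05113 + 0.03925 = 0.090384
n_f = 1/0.090384 = 11.06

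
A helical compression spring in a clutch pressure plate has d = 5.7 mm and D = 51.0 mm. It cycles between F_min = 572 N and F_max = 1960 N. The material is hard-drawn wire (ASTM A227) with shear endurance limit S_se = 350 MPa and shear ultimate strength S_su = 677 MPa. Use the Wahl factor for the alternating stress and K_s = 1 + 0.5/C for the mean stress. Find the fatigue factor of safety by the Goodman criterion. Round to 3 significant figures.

0.333

C = D/d = 51.0/5.7 = 8.9474; K_W = (4C−1)/(4C−4)+0.615/C = 1.1631; K_s = 1+0.5/C = 1.0559
F_a = (F_max−F_min)/2 = 694 N; F_m = (F_max+F_min)/2 = 1266 N
τ_a = K_W·8F_aD/(πd³) = 1.1631 × 486.68 = 566.06 MPa
τ_m = K_s·8F_mD/(πd³) = 1.0559 × 887.81 = 937.42 MPa
Goodman: 1/n_f = τ_a/S_se + τ_m/S_su = 566.06/350 + 937.42/677 = 1.61732 + 1.38467 = 3.002
n_f = 1/3.002 = 0.3331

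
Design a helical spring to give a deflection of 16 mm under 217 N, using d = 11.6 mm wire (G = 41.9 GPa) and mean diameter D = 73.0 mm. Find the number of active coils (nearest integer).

Required rate k = F/δ = 217/16 = 13.562 N/mm
N_a = Gd⁴/(8D³k) = (41.9×10³ × 11.6⁴)/(8 × 73.0³ × 13.562)
    = 7.58658e+08 / 4.22083e+07 = 17.97 → 18 coils

18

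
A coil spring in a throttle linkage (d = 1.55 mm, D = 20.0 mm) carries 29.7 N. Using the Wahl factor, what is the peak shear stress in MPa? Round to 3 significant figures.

451 MPa

Spring index C = D/d = 20.0/1.55 = 12.9032
K_W = (4C−1)/(4C−4) + 0.615/C = 50.613/47.613 + 0.0477 = 1.1107
τ₀ = 8FD/(πd³) = 8·29.7·20.0/(π·1.55³) = 4752/11.699 = 406.19 MPa
τ_max = K·τ₀ = 1.1107 × 406.19 = 451.15 MPa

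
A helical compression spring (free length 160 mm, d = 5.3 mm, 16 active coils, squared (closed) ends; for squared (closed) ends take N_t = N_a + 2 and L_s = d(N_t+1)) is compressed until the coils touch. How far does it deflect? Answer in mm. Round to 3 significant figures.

N_t = 18; L_s = 5.3·19 = 100.7 mm
δ_solid = L₀ − L_s = 160 − 100.7 = 59.3 mm

59.3 mm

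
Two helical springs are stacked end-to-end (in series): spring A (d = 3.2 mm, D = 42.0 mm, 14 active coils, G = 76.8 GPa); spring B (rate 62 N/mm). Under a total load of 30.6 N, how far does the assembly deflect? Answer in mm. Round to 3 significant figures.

k_A = Gd⁴/(8D³N_a) = (76.8×10³)(3.2⁴)/(8·42.0³·14) = 0.9705 N/mm
Series: 1/k_eq = 1/0.9705 + 1/62 = 1.0465; k_eq = 0.95554 N/mm
δ = F/k_eq = 30.6/0.95554 = 32.024 mm

32.0 mm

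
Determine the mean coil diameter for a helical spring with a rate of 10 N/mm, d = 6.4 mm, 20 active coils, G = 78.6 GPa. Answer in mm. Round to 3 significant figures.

D = (Gd⁴/(8N_a·k))^(1/3) = (78.6×10³·6.4⁴/(8·20·10))^(1/3)
  = (82418.1)^(1/3) = 43.5185 mm

43.5 mm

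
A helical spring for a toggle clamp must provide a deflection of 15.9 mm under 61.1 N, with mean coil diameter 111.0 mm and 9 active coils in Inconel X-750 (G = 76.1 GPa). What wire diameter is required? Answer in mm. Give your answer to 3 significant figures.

8.40 mm

Required rate k = F/δ = 61.1/15.9 = 3.8428 N/mm
d = (8D³N_a·k / G)^(1/4) = (8·111.0³·9·3.8428 / (76.1×10³))^0.25
  = (4972.3)^0.25 = 8.3973 mm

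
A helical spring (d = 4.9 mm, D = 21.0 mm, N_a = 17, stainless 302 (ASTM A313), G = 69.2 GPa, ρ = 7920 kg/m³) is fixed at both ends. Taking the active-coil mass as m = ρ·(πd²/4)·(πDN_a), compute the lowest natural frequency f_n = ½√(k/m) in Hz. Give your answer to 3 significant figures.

k = Gd⁴/(8D³N_a) = (69.2×10³)(4.9⁴)/(8·21.0³·17) = 31.673 N/mm = 31673 N/m
Wire length L = πDN_a = π·21.0·17 = 1121.5 mm
m = ρ·(πd²/4)·L = 7920 × 18.857×10⁻⁶ m² × 1.1215 m = 0.1675 kg
f_n = ½√(k/m) = 0.5·√(31673/0.1675) = 0.5·√(1.8909e+05) = 217.42 Hz

217 Hz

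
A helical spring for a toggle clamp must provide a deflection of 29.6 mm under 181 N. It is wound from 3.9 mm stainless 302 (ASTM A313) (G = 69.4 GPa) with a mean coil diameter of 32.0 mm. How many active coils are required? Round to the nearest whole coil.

Required rate k = F/δ = 181/29.6 = 6.1149 N/mm
N_a = Gd⁴/(8D³k) = (69.4×10³ × 3.9⁴)/(8 × 32.0³ × 6.1149)
    = 1.60553e+07 / 1.60298e+06 = 10.02 → 10 coils

10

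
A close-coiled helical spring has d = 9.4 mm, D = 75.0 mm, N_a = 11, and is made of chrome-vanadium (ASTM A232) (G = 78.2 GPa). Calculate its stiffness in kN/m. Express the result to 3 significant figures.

16.4 kN/m

k = Gd⁴/(8D³N_a) = (78.2×10³ × 9.4⁴) / (8 × 75.0³ × 11)
  = 6.10546e+08 / 3.7125e+07 = 16.446 N/mm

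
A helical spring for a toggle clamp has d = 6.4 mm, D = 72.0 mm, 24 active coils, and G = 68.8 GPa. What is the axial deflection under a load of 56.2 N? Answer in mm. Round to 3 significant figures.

34.9 mm

k = Gd⁴/(8D³N_a) = (68.8×10³)(6.4⁴)/(8·72.0³·24) = 1.6107 N/mm
δ = F/k = 56.2 / 1.6107 = 34.892 mm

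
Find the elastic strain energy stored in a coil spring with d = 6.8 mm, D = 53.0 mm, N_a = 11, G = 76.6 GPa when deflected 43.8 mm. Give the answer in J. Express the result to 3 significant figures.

12.0 J

k = Gd⁴/(8D³N_a) = (76.6×10³)(6.8⁴)/(8·53.0³·11) = 12.501 N/mm
U = ½kδ² = 0.5 × 12.501 × 43.8² = 11991 N·mm = 11.991 J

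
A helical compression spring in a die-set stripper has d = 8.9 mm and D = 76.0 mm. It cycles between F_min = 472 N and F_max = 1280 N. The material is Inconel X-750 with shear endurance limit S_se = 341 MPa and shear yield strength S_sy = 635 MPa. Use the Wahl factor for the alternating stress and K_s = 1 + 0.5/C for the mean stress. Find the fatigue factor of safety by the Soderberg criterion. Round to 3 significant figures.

1.28

C = D/d = 76.0/8.9 = 8.5393; K_W = (4C−1)/(4C−4)+0.615/C = 1.1715; K_s = 1+0.5/C = 1.0586
F_a = (F_max−F_min)/2 = 404 N; F_m = (F_max+F_min)/2 = 876 N
τ_a = K_W·8F_aD/(πd³) = 1.1715 × 110.91 = 129.93 MPa
τ_m = K_s·8F_mD/(πd³) = 1.0586 × 240.48 = 254.57 MPa
Soderberg: 1/n_f = τ_a/S_se + τ_m/S_sy = 129.93/341 + 254.57/635 = 0.38102 + 0.40089 = 0.78192
n_f = 1/0.78192 = 1.279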